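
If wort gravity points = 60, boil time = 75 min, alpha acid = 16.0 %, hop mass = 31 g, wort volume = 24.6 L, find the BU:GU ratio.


U = 1.65·0.000125^(GP/1000)·(1−e^(−0.04t))/4.15;  IBU = (α/100)·m·U·1000/V;  BU:GU = IBU/GP
U = 1.65·0.000125^(60/1000)·(1−e^(−0.04·75))/4.15 = 0.2203
IBU = (16.0/100)·31·0.2203·1000/24.6 = 44.4240
BU:GU = 44.4240/60

0.7404


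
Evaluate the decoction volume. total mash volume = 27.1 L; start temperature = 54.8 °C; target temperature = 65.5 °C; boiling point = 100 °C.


V_dec = V_total·(T_target − T_start)/(T_boil − T_start)
V_dec = 27.1·(65.5 − 54.8)/(100 − 54.8)

6.4153 L


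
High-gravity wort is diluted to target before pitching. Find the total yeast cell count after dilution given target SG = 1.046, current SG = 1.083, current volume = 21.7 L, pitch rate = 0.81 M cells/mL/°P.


V_w = V·((SG_c−1)/(SG_t−1)−1);  °P = 259 − 259/SG_t;  cells = rate·(V+V_w)·°P
V_w = 21.7·((1.083−1)/(1.046−1)−1) = 17.4543
V_final = 21.7 + 17.4543 = 39.1543
°P = 259 − 259/1.046 = 11.3901
cells = 0.81·39.1543·11.3901

361.2359 billion cells


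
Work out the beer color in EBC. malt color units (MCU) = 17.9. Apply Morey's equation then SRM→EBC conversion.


SRM = 1.4922·MCU^0.6859;  EBC = SRM·1.97
SRM = 1.4922·17.9^0.6859 = 10.7934
EBC = 10.7934·1.97

21.2630 EBC


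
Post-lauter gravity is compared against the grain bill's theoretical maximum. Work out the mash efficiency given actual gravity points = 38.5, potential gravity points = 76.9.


efficiency = actual / potential × 100
efficiency = 38.5 / 76.9 × 100

50.0650 %


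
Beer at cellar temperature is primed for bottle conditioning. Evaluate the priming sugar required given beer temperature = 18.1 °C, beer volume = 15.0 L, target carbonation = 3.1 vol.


residual = 14.695·(0.01821 + 0.09011·e^(−0.04·T));  sugar = (target − residual)·4.0·V
residual = 14.695·(0.01821 + 0.09011·e^(−0.04·18.1)) = 0.9096
sugar = (3.1 − 0.9096)·4.0·15.0

131.4262 g


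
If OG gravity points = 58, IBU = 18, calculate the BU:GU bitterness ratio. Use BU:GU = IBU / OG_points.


BU:GU = 18 / 58

0.3103


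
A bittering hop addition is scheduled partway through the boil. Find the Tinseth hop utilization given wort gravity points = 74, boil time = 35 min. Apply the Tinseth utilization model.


U = 1.65·0.000125^(GP/1000) · (1 − e^(−0.04·t))/4.15
bigness = 1.65·0.000125^(74/1000) = 0.8485
boil_factor = (1 − e^(−0.04·35))/4.15 = 0.1815
U = 0.8485 · 0.1815

0.1540


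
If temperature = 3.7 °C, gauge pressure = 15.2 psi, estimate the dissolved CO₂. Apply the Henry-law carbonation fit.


vols = (P + 14.695)·(0.01821 + 0.09011·e^(−0.04·T))
vols = (15.2 + 14.695)·(0.01821 + 0.09011·e^(−0.04·3.7))

2.8676 volumes


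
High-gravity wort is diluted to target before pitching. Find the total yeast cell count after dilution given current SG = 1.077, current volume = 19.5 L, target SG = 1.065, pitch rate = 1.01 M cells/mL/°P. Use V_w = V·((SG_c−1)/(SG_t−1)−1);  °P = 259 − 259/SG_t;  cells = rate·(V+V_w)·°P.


V_w = 19.5·((1.077−1)/(1.065−1)−1) = 3.6000
V_final = 19.5 + 3.6000 = 23.1000
°P = 259 − 259/1.065 = 15.8075
cells = 1.01·23.1000·15.8075

368.8051 billion cells


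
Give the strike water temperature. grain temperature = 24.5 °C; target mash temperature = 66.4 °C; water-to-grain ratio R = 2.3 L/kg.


T_strike = (0.41/R)·(T_mash − T_grain) + T_mash
T_strike = (0.41/2.3)·(66.4 − 24.5) + 66.4

73.8691 °C


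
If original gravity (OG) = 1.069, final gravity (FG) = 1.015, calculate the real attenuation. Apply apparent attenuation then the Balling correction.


AA = (OG−FG)/(OG−1)·100;  RA = AA·0.8192
AA = (1.069 − 1.015)/(1.069 − 1)·100 = 78.2609
RA = 78.2609·0.8192

64.1113 %


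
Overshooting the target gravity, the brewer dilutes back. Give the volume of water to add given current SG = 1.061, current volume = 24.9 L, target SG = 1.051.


V_water = V·((SG_curr − 1)/(SG_target − 1) − 1)
V_water = 24.9·((1.061 − 1)/(1.051 − 1) − 1)

4.8824 L


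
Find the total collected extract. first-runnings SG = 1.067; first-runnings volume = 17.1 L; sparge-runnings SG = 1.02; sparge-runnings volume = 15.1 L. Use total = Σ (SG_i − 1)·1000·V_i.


first = (1.067 − 1)·1000·17.1 = 1145.7000
sparge = (1.02 − 1)·1000·15.1 = 302.0000
total = 1145.7000 + 302.0000

1447.7000 gravity·L


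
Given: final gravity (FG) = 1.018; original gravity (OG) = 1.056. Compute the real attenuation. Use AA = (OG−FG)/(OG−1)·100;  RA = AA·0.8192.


AA = (1.056 − 1.018)/(1.056 − 1)·100 = 67.8571
RA = 67.8571·0.8192

55.5886 %


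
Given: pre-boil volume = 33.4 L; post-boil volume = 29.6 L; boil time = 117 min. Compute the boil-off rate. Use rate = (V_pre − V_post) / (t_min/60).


rate = (33.4 − 29.6) / (117/60)

1.9487 L/hr


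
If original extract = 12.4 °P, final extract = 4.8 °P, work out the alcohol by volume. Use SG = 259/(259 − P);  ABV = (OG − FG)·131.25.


OG = 259/(259 − 12.4) = 1.0503
FG = 259/(259 − 4.8) = 1.0189
ABV = (1.0503 − 1.0189)·131.25

4.1214 % ABV


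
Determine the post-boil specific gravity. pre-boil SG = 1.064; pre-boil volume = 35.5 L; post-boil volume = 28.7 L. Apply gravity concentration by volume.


SG_post = 1 + (SG_pre − 1)·V_pre/V_post
pts_pre = (1.064 − 1)·1000 = 64.0000
pts_post = 64.0000·35.5/28.7 = 79.1638
SG_post = 1 + 79.1638/1000

1.0792


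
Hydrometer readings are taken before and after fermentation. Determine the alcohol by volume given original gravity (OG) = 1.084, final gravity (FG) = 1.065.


ABV = (OG − FG) · 131.25
ABV = (1.084 − 1.065) · 131.25

2.4938 % ABV


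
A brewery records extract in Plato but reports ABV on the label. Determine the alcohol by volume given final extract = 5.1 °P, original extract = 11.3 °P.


SG = 259/(259 − P);  ABV = (OG − FG)·131.25
OG = 259/(259 − 11.3) = 1.0456
FG = 259/(259 − 5.1) = 1.0201
ABV = (1.0456 − 1.0201)·131.25

3.3512 % ABV


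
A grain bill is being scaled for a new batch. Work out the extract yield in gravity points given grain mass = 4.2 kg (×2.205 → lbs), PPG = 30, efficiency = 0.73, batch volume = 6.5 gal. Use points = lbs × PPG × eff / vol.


lbs = 4.2 × 2.205 = 9.2610
points = 9.2610 × 30 × 0.73 / 6.5

31.2024 points


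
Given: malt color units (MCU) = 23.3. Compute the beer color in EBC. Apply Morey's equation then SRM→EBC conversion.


SRM = 1.4922·MCU^0.6859;  EBC = SRM·1.97
SRM = 1.4922·23.3^0.6859 = 12.9329
EBC = 12.9329·1.97

25.4778 EBC


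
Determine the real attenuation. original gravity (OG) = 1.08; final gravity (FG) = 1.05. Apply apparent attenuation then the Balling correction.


AA = (OG−FG)/(OG−1)·100;  RA = AA·0.8192
AA = (1.08 − 1.05)/(1.08 − 1)·100 = 37.5000
RA = 37.5000·0.8192

30.7200 %


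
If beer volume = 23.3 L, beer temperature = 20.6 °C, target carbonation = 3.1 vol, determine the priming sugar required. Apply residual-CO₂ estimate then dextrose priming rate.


residual = 14.695·(0.01821 + 0.09011·e^(−0.04·T));  sugar = (target − residual)·4.0·V
residual = 14.695·(0.01821 + 0.09011·e^(−0.04·20.6)) = 0.8485
sugar = (3.1 − 0.8485)·4.0·23.3

209.8424 g


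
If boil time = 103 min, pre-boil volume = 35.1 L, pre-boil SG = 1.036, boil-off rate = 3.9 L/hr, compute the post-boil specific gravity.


V_post = V_pre − rate·(t/60);  SG_post = 1 + (SG_pre−1)·V_pre/V_post
V_post = 35.1 − 3.9·(103/60) = 28.4050
SG_post = 1 + (1.036 − 1)·35.1/28.4050

1.0445


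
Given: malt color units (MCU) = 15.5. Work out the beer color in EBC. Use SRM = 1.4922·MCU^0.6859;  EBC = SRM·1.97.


SRM = 1.4922·15.5^0.6859 = 9.7786
EBC = 9.7786·1.97

19.2638 EBC


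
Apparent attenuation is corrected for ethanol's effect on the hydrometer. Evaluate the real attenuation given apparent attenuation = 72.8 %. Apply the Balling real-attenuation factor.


RA = AA · 0.8192
RA = 72.8 · 0.8192

59.6378 %


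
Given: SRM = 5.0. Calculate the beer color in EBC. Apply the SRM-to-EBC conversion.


EBC = SRM · 1.97
EBC = 5.0 · 1.97

9.8500 EBC


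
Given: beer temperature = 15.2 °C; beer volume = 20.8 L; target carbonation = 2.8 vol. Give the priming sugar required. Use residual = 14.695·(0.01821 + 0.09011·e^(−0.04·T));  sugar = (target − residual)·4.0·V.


residual = 14.695·(0.01821 + 0.09011·e^(−0.04·15.2)) = 0.9885
sugar = (2.8 − 0.9885)·4.0·20.8

150.7149 g


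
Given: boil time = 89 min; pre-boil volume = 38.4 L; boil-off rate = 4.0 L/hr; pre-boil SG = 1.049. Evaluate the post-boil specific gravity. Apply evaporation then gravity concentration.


V_post = V_pre − rate·(t/60);  SG_post = 1 + (SG_pre−1)·V_pre/V_post
V_post = 38.4 − 4.0·(89/60) = 32.4667
SG_post = 1 + (1.049 − 1)·38.4/32.4667

1.0580


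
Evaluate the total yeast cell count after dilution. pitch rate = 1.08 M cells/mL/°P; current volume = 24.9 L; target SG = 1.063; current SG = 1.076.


V_w = V·((SG_c−1)/(SG_t−1)−1);  °P = 259 − 259/SG_t;  cells = rate·(V+V_w)·°P
V_w = 24.9·((1.076−1)/(1.063−1)−1) = 5.1381
V_final = 24.9 + 5.1381 = 30.0381
°P = 259 − 259/1.063 = 15.3500
cells = 1.08·30.0381·15.3500

497.9700 billion cells


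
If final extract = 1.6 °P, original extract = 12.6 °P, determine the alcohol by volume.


SG = 259/(259 − P);  ABV = (OG − FG)·131.25
OG = 259/(259 − 12.6) = 1.0511
FG = 259/(259 − 1.6) = 1.0062
ABV = (1.0511 − 1.0062)·131.25

5.8958 % ABV


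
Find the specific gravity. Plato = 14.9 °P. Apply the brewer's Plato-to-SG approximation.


SG = 259/(259 − P)
SG = 259/(259 − 14.9)

1.0610


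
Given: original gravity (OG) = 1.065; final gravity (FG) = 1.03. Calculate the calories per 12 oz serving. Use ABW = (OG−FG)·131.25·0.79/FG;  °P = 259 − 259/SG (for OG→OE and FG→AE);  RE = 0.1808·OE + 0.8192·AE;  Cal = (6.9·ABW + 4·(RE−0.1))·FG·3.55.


ABW = (1.065 − 1.03)·131.25·0.79/1.03 = 3.5234
OE = 259 − 259/1.065 = 15.8075 °P
AE = 259 − 259/1.03 = 7.5437 °P
RE = 0.1808·15.8075 + 0.8192·7.5437 = 9.0378 °P
Cal = (6.9·3.5234 + 4·(9.0378−0.1))·1.03·3.55

219.6180 kcal


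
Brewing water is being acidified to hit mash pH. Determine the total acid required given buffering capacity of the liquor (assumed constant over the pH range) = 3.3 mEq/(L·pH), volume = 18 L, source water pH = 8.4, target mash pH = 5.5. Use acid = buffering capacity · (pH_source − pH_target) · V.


acid = 3.3 · (8.4 − 5.5) · 18

172.2600 mEq


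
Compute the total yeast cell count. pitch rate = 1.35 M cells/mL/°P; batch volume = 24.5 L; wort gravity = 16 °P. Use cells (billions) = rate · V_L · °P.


cells = 1.35 · 24.5 · 16

529.2000 billion cells


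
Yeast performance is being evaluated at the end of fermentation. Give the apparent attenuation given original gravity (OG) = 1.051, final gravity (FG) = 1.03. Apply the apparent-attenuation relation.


AA = (OG − FG)/(OG − 1) · 100
AA = (1.051 − 1.03)/(1.051 − 1) · 100

41.1765 %


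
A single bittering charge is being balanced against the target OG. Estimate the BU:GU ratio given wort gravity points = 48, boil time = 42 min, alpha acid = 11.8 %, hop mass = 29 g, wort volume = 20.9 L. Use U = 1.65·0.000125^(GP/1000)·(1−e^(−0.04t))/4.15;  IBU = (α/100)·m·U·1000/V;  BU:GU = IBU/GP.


U = 1.65·0.000125^(48/1000)·(1−e^(−0.04·42))/4.15 = 0.2101
IBU = (11.8/100)·29·0.2101·1000/20.9 = 34.4069
BU:GU = 34.4069/48

0.7168


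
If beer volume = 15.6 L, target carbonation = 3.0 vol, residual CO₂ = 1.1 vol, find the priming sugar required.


sugar = (target − residual)·4.0·V
sugar = (3.0 − 1.1)·4.0·15.6

118.5600 g


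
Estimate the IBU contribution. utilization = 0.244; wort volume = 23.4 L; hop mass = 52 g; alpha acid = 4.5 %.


IBU = (α/100)·mass·U·1000 / V
IBU = (4.5/100)·52·0.244·1000 / 23.4

24.4000 IBU


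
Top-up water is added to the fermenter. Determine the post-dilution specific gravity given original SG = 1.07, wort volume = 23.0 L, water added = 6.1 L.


SG_new = 1 + (SG_old − 1)·V_old/(V_old + V_water)
pts = (1.07 − 1)·1000·23.0/(23.0 + 6.1) = 55.3265
SG_new = 1 + 55.3265/1000

1.0553


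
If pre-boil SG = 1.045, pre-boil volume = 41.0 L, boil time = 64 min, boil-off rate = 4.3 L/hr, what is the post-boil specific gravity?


V_post = V_pre − rate·(t/60);  SG_post = 1 + (SG_pre−1)·V_pre/V_post
V_post = 41.0 − 4.3·(64/60) = 36.4133
SG_post = 1 + (1.045 − 1)·41.0/36.4133

1.0507


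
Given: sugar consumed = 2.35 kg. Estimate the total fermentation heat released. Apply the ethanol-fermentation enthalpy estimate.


Q = m_sugar · 590 kJ/kg
Q = 2.35 · 590

1386.5000 kJ


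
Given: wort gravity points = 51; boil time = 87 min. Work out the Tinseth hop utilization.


U = 1.65·0.000125^(GP/1000) · (1 − e^(−0.04·t))/4.15
bigness = 1.65·0.000125^(51/1000) = 1.0433
boil_factor = (1 − e^(−0.04·87))/4.15 = 0.2335
U = 1.0433 · 0.2335

0.2437


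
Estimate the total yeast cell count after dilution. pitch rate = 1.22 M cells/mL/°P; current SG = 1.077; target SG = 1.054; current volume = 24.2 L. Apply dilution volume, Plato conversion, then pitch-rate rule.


V_w = V·((SG_c−1)/(SG_t−1)−1);  °P = 259 − 259/SG_t;  cells = rate·(V+V_w)·°P
V_w = 24.2·((1.077−1)/(1.054−1)−1) = 10.3074
V_final = 24.2 + 10.3074 = 34.5074
°P = 259 − 259/1.054 = 13.2694
cells = 1.22·34.5074·13.2694

558.6311 billion cells


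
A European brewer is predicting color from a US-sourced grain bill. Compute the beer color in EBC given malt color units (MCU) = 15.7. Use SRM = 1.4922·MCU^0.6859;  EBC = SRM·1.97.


SRM = 1.4922·15.7^0.6859 = 9.8649
EBC = 9.8649·1.97

19.4339 EBC


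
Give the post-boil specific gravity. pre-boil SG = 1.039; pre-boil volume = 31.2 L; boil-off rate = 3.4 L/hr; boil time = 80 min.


V_post = V_pre − rate·(t/60);  SG_post = 1 + (SG_pre−1)·V_pre/V_post
V_post = 31.2 − 3.4·(80/60) = 26.6667
SG_post = 1 + (1.039 − 1)·31.2/26.6667

1.0456


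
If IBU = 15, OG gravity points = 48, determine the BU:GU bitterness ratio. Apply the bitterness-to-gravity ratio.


BU:GU = IBU / OG_points
BU:GU = 15 / 48

0.3125


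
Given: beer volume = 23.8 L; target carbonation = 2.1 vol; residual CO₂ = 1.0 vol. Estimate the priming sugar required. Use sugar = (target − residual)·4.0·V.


sugar = (2.1 − 1.0)·4.0·23.8

104.7200 g


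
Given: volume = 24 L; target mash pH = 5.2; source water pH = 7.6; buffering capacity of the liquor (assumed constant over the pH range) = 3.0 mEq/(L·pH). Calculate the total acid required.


acid = buffering capacity · (pH_source − pH_target) · V
acid = 3.0 · (7.6 − 5.2) · 24

172.8000 mEq


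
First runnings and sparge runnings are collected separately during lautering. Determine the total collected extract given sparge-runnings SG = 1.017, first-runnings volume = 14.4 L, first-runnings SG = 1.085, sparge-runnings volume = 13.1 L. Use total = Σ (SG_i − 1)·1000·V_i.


first = (1.085 − 1)·1000·14.4 = 1224.0000
sparge = (1.017 − 1)·1000·13.1 = 222.7000
total = 1224.0000 + 222.7000

1446.7000 gravity·L


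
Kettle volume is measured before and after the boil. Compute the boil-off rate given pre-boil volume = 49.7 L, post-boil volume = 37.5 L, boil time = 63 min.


rate = (V_pre − V_post) / (t_min/60)
rate = (49.7 − 37.5) / (63/60)

11.6190 L/hr


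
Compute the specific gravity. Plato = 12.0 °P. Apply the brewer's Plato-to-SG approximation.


SG = 259/(259 − P)
SG = 259/(259 − 12.0)

1.0486


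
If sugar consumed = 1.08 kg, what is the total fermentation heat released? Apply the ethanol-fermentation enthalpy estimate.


Q = m_sugar · 590 kJ/kg
Q = 1.08 · 590

637.2000 kJ


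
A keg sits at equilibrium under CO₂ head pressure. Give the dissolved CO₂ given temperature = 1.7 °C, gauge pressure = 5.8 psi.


vols = (P + 14.695)·(0.01821 + 0.09011·e^(−0.04·T))
vols = (5.8 + 14.695)·(0.01821 + 0.09011·e^(−0.04·1.7))

2.0986 volumes


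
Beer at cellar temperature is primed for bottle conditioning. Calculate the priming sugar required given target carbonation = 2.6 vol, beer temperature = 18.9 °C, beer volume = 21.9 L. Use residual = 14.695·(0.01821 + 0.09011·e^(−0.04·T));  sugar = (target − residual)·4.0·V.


residual = 14.695·(0.01821 + 0.09011·e^(−0.04·18.9)) = 0.8893
sugar = (2.6 − 0.8893)·4.0·21.9

149.8533 g


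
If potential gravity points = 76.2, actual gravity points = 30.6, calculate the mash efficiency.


efficiency = actual / potential × 100
efficiency = 30.6 / 76.2 × 100

40.1575 %


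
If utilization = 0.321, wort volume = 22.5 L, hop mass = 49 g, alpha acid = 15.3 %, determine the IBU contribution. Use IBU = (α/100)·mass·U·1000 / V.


IBU = (15.3/100)·49·0.321·1000 / 22.5

106.9572 IBU


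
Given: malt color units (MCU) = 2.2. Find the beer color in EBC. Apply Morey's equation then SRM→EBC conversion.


SRM = 1.4922·MCU^0.6859;  EBC = SRM·1.97
SRM = 1.4922·2.2^0.6859 = 2.5627
EBC = 2.5627·1.97

5.0485 EBC


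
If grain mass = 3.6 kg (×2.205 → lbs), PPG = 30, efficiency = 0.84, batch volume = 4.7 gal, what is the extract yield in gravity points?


points = lbs × PPG × eff / vol
lbs = 3.6 × 2.205 = 7.9380
points = 7.9380 × 30 × 0.84 / 4.7

42.5612 points


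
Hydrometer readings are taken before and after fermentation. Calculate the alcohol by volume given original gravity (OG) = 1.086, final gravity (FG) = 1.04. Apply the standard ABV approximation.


ABV = (OG − FG) · 131.25
ABV = (1.086 − 1.04) · 131.25

6.0375 % ABV


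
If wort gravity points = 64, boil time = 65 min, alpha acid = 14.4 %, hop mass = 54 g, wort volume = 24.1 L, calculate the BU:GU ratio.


U = 1.65·0.000125^(GP/1000)·(1−e^(−0.04t))/4.15;  IBU = (α/100)·m·U·1000/V;  BU:GU = IBU/GP
U = 1.65·0.000125^(64/1000)·(1−e^(−0.04·65))/4.15 = 0.2071
IBU = (14.4/100)·54·0.2071·1000/24.1 = 66.8128
BU:GU = 66.8128/64

1.0440


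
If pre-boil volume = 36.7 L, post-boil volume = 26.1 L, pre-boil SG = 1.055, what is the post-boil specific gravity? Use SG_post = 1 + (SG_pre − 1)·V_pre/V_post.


pts_pre = (1.055 − 1)·1000 = 55.0000
pts_post = 55.0000·36.7/26.1 = 77.3372
SG_post = 1 + 77.3372/1000

1.0773


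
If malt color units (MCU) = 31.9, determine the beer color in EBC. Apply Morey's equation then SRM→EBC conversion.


SRM = 1.4922·MCU^0.6859;  EBC = SRM·1.97
SRM = 1.4922·31.9^0.6859 = 16.0427
EBC = 16.0427·1.97

31.6041 EBC


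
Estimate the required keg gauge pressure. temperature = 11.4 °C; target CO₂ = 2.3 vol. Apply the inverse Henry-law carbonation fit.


psi = vols/(0.01821 + 0.09011·e^(−0.04·T)) − 14.695
psi = 2.3/(0.01821 + 0.09011·e^(−0.04·11.4)) − 14.695

15.8402 psi


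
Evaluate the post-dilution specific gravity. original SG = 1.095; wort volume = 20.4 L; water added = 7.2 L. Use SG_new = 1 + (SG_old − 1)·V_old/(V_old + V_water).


pts = (1.095 − 1)·1000·20.4/(20.4 + 7.2) = 70.2174
SG_new = 1 + 70.2174/1000

1.0702


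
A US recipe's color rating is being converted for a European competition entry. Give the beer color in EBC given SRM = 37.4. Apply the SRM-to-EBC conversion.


EBC = SRM · 1.97
EBC = 37.4 · 1.97

73.6780 EBC


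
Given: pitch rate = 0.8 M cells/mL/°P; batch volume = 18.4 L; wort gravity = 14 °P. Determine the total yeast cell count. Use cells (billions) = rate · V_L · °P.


cells = 0.8 · 18.4 · 14

206.0800 billion cells


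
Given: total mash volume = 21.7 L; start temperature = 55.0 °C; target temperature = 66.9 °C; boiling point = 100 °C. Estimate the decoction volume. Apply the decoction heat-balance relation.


V_dec = V_total·(T_target − T_start)/(T_boil − T_start)
V_dec = 21.7·(66.9 − 55.0)/(100 − 55.0)

5.7384 L


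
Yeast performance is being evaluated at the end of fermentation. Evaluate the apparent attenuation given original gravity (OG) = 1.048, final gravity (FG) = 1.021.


AA = (OG − FG)/(OG − 1) · 100
AA = (1.048 − 1.021)/(1.048 − 1) · 100

56.2500 %


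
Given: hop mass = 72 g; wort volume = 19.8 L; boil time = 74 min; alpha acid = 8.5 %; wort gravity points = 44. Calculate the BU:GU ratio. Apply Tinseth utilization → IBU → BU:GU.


U = 1.65·0.000125^(GP/1000)·(1−e^(−0.04t))/4.15;  IBU = (α/100)·m·U·1000/V;  BU:GU = IBU/GP
U = 1.65·0.000125^(44/1000)·(1−e^(−0.04·74))/4.15 = 0.2539
IBU = (8.5/100)·72·0.2539·1000/19.8 = 78.4653
BU:GU = 78.4653/44

1.7833


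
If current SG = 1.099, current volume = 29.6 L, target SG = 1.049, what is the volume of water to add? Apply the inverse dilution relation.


V_water = V·((SG_curr − 1)/(SG_target − 1) − 1)
V_water = 29.6·((1.099 − 1)/(1.049 − 1) − 1)

30.2041 L


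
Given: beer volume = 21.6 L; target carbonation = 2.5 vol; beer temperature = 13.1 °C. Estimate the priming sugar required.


residual = 14.695·(0.01821 + 0.09011·e^(−0.04·T));  sugar = (target − residual)·4.0·V
residual = 14.695·(0.01821 + 0.09011·e^(−0.04·13.1)) = 1.0517
sugar = (2.5 − 1.0517)·4.0·21.6

125.1333 g


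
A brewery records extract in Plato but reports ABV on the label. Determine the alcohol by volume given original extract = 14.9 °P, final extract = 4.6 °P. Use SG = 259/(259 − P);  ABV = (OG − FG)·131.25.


OG = 259/(259 − 14.9) = 1.0610
FG = 259/(259 − 4.6) = 1.0181
ABV = (1.0610 − 1.0181)·131.25

5.6383 % ABV


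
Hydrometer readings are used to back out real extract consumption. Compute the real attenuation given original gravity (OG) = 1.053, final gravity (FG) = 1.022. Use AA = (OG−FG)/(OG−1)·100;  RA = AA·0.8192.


AA = (1.053 − 1.022)/(1.053 − 1)·100 = 58.4906
RA = 58.4906·0.8192

47.9155 %


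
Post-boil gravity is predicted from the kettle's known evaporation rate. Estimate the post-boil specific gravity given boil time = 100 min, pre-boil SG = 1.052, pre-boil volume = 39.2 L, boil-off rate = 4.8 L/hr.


V_post = V_pre − rate·(t/60);  SG_post = 1 + (SG_pre−1)·V_pre/V_post
V_post = 39.2 − 4.8·(100/60) = 31.2000
SG_post = 1 + (1.052 − 1)·39.2/31.2000

1.0653


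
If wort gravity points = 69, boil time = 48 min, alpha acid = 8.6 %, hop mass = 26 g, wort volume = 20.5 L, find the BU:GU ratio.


U = 1.65·0.000125^(GP/1000)·(1−e^(−0.04t))/4.15;  IBU = (α/100)·m·U·1000/V;  BU:GU = IBU/GP
U = 1.65·0.000125^(69/1000)·(1−e^(−0.04·48))/4.15 = 0.1825
IBU = (8.6/100)·26·0.1825·1000/20.5 = 19.9063
BU:GU = 19.9063/69

0.2885


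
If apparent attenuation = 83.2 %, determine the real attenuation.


RA = AA · 0.8192
RA = 83.2 · 0.8192

68.1574 %


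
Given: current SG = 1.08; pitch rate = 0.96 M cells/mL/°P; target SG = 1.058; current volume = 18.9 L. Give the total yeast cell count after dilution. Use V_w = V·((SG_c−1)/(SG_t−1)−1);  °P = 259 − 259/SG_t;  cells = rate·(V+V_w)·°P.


V_w = 18.9·((1.08−1)/(1.058−1)−1) = 7.1690
V_final = 18.9 + 7.1690 = 26.0690
°P = 259 − 259/1.058 = 14.1985
cells = 0.96·26.0690·14.1985

355.3343 billion cells


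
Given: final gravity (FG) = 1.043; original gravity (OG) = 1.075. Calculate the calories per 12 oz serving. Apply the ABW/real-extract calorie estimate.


ABW = (OG−FG)·131.25·0.79/FG;  °P = 259 − 259/SG (for OG→OE and FG→AE);  RE = 0.1808·OE + 0.8192·AE;  Cal = (6.9·ABW + 4·(RE−0.1))·FG·3.55
ABW = (1.075 − 1.043)·131.25·0.79/1.043 = 3.1812
OE = 259 − 259/1.075 = 18.0698 °P
AE = 259 − 259/1.043 = 10.6779 °P
RE = 0.1808·18.0698 + 0.8192·10.6779 = 12.0143 °P
Cal = (6.9·3.1812 + 4·(12.0143−0.1))·1.043·3.55

257.7325 kcal


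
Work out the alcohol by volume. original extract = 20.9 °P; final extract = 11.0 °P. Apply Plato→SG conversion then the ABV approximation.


SG = 259/(259 − P);  ABV = (OG − FG)·131.25
OG = 259/(259 − 20.9) = 1.0878
FG = 259/(259 − 11.0) = 1.0444
ABV = (1.0878 − 1.0444)·131.25

5.6993 % ABV


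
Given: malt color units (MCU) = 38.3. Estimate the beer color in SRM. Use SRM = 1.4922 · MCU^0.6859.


SRM = 1.4922 · 38.3^0.6859

18.1862 SRM


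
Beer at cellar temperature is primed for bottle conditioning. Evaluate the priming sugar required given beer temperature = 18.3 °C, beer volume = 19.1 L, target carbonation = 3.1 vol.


residual = 14.695·(0.01821 + 0.09011·e^(−0.04·T));  sugar = (target − residual)·4.0·V
residual = 14.695·(0.01821 + 0.09011·e^(−0.04·18.3)) = 0.9044
sugar = (3.1 − 0.9044)·4.0·19.1

167.7401 g


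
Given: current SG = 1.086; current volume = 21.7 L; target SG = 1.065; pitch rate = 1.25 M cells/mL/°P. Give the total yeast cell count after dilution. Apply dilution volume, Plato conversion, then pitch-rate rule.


V_w = V·((SG_c−1)/(SG_t−1)−1);  °P = 259 − 259/SG_t;  cells = rate·(V+V_w)·°P
V_w = 21.7·((1.086−1)/(1.065−1)−1) = 7.0108
V_final = 21.7 + 7.0108 = 28.7108
°P = 259 − 259/1.065 = 15.8075
cells = 1.25·28.7108·15.8075

567.3073 billion cells


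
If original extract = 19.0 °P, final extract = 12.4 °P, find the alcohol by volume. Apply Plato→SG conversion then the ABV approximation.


SG = 259/(259 − P);  ABV = (OG − FG)·131.25
OG = 259/(259 − 19.0) = 1.0792
FG = 259/(259 − 12.4) = 1.0503
ABV = (1.0792 − 1.0503)·131.25

3.7909 % ABV


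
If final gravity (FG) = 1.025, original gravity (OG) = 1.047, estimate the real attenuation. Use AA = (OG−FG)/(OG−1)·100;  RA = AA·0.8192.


AA = (1.047 − 1.025)/(1.047 − 1)·100 = 46.8085
RA = 46.8085·0.8192

38.3455 %


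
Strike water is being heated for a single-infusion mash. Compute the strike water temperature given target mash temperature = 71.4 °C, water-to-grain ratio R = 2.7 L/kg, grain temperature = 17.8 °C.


T_strike = (0.41/R)·(T_mash − T_grain) + T_mash
T_strike = (0.41/2.7)·(71.4 − 17.8) + 71.4

79.5393 °C


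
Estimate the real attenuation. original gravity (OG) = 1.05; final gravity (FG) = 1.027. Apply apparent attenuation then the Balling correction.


AA = (OG−FG)/(OG−1)·100;  RA = AA·0.8192
AA = (1.05 − 1.027)/(1.05 − 1)·100 = 46.0000
RA = 46.0000·0.8192

37.6832 %


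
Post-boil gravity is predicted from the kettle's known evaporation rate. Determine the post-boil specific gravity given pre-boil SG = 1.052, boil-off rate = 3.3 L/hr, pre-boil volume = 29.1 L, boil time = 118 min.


V_post = V_pre − rate·(t/60);  SG_post = 1 + (SG_pre−1)·V_pre/V_post
V_post = 29.1 − 3.3·(118/60) = 22.6100
SG_post = 1 + (1.052 − 1)·29.1/22.6100

1.0669


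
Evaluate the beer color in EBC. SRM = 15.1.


EBC = SRM · 1.97
EBC = 15.1 · 1.97

29.7470 EBC


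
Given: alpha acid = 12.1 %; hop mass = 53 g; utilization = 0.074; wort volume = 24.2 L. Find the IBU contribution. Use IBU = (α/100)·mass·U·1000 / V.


IBU = (12.1/100)·53·0.074·1000 / 24.2

19.6100 IBU


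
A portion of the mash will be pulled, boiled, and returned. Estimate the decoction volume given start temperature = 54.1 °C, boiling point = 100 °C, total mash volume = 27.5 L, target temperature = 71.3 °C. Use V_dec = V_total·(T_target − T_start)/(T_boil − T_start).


V_dec = 27.5·(71.3 − 54.1)/(100 − 54.1)

10.3050 L


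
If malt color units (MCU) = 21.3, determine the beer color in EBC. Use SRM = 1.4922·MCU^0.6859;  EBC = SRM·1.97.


SRM = 1.4922·21.3^0.6859 = 12.1608
EBC = 12.1608·1.97

23.9568 EBC


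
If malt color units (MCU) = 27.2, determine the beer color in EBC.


SRM = 1.4922·MCU^0.6859;  EBC = SRM·1.97
SRM = 1.4922·27.2^0.6859 = 14.3813
EBC = 14.3813·1.97

28.3311 EBC


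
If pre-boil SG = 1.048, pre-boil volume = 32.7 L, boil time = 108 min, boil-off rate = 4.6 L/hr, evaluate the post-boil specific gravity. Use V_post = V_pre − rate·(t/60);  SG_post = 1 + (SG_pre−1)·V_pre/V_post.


V_post = 32.7 − 4.6·(108/60) = 24.4200
SG_post = 1 + (1.048 − 1)·32.7/24.4200

1.0643


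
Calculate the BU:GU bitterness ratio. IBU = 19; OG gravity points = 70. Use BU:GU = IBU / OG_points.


BU:GU = 19 / 70

0.2714


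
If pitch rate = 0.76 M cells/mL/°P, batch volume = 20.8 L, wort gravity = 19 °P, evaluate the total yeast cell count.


cells (billions) = rate · V_L · °P
cells = 0.76 · 20.8 · 19

300.3520 billion cells


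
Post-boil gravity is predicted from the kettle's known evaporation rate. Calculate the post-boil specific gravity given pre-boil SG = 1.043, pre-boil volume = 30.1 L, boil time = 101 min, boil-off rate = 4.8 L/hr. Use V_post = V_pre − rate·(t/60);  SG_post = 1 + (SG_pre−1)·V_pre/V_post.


V_post = 30.1 − 4.8·(101/60) = 22.0200
SG_post = 1 + (1.043 − 1)·30.1/22.0200

1.0588


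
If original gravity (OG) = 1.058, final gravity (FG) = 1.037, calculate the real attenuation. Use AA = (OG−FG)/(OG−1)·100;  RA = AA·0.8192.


AA = (1.058 − 1.037)/(1.058 − 1)·100 = 36.2069
RA = 36.2069·0.8192

29.6607 %


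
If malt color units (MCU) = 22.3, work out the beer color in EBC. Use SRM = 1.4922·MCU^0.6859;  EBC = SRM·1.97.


SRM = 1.4922·22.3^0.6859 = 12.5496
EBC = 12.5496·1.97

24.7227 EBC


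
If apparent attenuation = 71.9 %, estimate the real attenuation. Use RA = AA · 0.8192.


RA = 71.9 · 0.8192

58.9005 %


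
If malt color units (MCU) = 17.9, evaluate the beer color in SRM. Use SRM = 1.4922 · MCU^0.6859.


SRM = 1.4922 · 17.9^0.6859

10.7934 SRM


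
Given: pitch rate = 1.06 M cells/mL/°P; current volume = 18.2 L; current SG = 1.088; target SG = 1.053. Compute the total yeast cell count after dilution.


V_w = V·((SG_c−1)/(SG_t−1)−1);  °P = 259 − 259/SG_t;  cells = rate·(V+V_w)·°P
V_w = 18.2·((1.088−1)/(1.053−1)−1) = 12.0189
V_final = 18.2 + 12.0189 = 30.2189
°P = 259 − 259/1.053 = 13.0361
cells = 1.06·30.2189·13.0361

417.5720 billion cells


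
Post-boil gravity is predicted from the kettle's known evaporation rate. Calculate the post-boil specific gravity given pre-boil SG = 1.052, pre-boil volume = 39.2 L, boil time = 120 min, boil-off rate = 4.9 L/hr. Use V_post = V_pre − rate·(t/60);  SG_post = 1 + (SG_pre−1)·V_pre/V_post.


V_post = 39.2 − 4.9·(120/60) = 29.4000
SG_post = 1 + (1.052 − 1)·39.2/29.4000

1.0693


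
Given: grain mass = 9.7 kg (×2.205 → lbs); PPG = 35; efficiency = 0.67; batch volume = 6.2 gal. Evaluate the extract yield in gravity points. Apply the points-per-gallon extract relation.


points = lbs × PPG × eff / vol
lbs = 9.7 × 2.205 = 21.3885
points = 21.3885 × 35 × 0.67 / 6.2

80.8968 points


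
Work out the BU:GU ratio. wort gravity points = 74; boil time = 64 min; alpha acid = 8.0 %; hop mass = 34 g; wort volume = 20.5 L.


U = 1.65·0.000125^(GP/1000)·(1−e^(−0.04t))/4.15;  IBU = (α/100)·m·U·1000/V;  BU:GU = IBU/GP
U = 1.65·0.000125^(74/1000)·(1−e^(−0.04·64))/4.15 = 0.1887
IBU = (8.0/100)·34·0.1887·1000/20.5 = 25.0311
BU:GU = 25.0311/74

0.3383


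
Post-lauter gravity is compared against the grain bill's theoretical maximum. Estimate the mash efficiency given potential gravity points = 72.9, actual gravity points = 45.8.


efficiency = actual / potential × 100
efficiency = 45.8 / 72.9 × 100

62.8258 %


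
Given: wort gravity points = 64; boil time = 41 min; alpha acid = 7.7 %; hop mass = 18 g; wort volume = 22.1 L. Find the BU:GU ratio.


U = 1.65·0.000125^(GP/1000)·(1−e^(−0.04t))/4.15;  IBU = (α/100)·m·U·1000/V;  BU:GU = IBU/GP
U = 1.65·0.000125^(64/1000)·(1−e^(−0.04·41))/4.15 = 0.1803
IBU = (7.7/100)·18·0.1803·1000/22.1 = 11.3072
BU:GU = 11.3072/64

0.1767


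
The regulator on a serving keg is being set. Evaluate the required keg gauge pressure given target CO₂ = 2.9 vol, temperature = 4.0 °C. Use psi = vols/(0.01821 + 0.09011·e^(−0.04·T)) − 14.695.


psi = 2.9/(0.01821 + 0.09011·e^(−0.04·4.0)) − 14.695

15.8324 psi


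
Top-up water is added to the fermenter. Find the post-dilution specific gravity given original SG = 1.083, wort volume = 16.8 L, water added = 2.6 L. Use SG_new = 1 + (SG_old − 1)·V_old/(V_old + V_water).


pts = (1.083 − 1)·1000·16.8/(16.8 + 2.6) = 71.8763
SG_new = 1 + 71.8763/1000

1.0719


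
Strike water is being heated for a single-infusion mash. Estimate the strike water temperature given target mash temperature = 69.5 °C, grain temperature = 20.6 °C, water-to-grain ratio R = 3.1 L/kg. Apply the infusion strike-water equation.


T_strike = (0.41/R)·(T_mash − T_grain) + T_mash
T_strike = (0.41/3.1)·(69.5 − 20.6) + 69.5

75.9674 °C


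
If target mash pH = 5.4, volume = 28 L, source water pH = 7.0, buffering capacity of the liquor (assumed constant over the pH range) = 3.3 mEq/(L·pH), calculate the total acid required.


acid = buffering capacity · (pH_source − pH_target) · V
acid = 3.3 · (7.0 − 5.4) · 28

147.8400 mEq


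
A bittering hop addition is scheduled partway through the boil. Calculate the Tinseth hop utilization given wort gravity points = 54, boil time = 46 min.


U = 1.65·0.000125^(GP/1000) · (1 − e^(−0.04·t))/4.15
bigness = 1.65·0.000125^(54/1000) = 1.0156
boil_factor = (1 − e^(−0.04·46))/4.15 = 0.2027
U = 1.0156 · 0.2027

0.2059


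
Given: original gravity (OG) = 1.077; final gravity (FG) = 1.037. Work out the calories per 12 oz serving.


ABW = (OG−FG)·131.25·0.79/FG;  °P = 259 − 259/SG (for OG→OE and FG→AE);  RE = 0.1808·OE + 0.8192·AE;  Cal = (6.9·ABW + 4·(RE−0.1))·FG·3.55
ABW = (1.077 − 1.037)·131.25·0.79/1.037 = 3.9995
OE = 259 − 259/1.077 = 18.5172 °P
AE = 259 − 259/1.037 = 9.2411 °P
RE = 0.1808·18.5172 + 0.8192·9.2411 = 10.9182 °P
Cal = (6.9·3.9995 + 4·(10.9182−0.1))·1.037·3.55

260.8953 kcal


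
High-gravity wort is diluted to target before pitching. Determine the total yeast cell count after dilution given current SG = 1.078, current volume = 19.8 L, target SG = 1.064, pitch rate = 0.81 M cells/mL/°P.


V_w = V·((SG_c−1)/(SG_t−1)−1);  °P = 259 − 259/SG_t;  cells = rate·(V+V_w)·°P
V_w = 19.8·((1.078−1)/(1.064−1)−1) = 4.3312
V_final = 19.8 + 4.3312 = 24.1313
°P = 259 − 259/1.064 = 15.5789
cells = 0.81·24.1313·15.5789

304.5110 billion cells


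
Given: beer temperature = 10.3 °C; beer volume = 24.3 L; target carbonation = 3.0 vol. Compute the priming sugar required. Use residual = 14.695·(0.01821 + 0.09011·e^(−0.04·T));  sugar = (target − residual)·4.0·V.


residual = 14.695·(0.01821 + 0.09011·e^(−0.04·10.3)) = 1.1446
sugar = (3.0 − 1.1446)·4.0·24.3

180.3426 g


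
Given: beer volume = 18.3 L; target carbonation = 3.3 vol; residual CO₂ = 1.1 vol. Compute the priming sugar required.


sugar = (target − residual)·4.0·V
sugar = (3.3 − 1.1)·4.0·18.3

161.0400 g


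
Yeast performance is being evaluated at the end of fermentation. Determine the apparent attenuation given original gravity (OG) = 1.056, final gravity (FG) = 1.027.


AA = (OG − FG)/(OG − 1) · 100
AA = (1.056 − 1.027)/(1.056 − 1) · 100

51.7857 %


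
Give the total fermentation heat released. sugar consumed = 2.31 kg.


Q = m_sugar · 590 kJ/kg
Q = 2.31 · 590

1362.9000 kJ


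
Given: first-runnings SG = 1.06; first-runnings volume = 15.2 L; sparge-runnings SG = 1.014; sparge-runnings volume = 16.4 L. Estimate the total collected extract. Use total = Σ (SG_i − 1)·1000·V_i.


first = (1.06 − 1)·1000·15.2 = 912.0000
sparge = (1.014 − 1)·1000·16.4 = 229.6000
total = 912.0000 + 229.6000

1141.6000 gravity·L


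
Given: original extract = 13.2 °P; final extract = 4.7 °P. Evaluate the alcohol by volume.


SG = 259/(259 − P);  ABV = (OG − FG)·131.25
OG = 259/(259 − 13.2) = 1.0537
FG = 259/(259 − 4.7) = 1.0185
ABV = (1.0537 − 1.0185)·131.25

4.6226 % ABV


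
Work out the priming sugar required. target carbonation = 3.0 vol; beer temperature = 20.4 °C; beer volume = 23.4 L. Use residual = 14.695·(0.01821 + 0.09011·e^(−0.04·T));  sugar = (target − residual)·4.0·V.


residual = 14.695·(0.01821 + 0.09011·e^(−0.04·20.4)) = 0.8531
sugar = (3.0 − 0.8531)·4.0·23.4

200.9463 g


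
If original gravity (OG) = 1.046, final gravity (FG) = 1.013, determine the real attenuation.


AA = (OG−FG)/(OG−1)·100;  RA = AA·0.8192
AA = (1.046 − 1.013)/(1.046 − 1)·100 = 71.7391
RA = 71.7391·0.8192

58.7687 %


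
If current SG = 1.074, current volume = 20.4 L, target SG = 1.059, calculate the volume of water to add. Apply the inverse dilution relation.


V_water = V·((SG_curr − 1)/(SG_target − 1) − 1)
V_water = 20.4·((1.074 − 1)/(1.059 − 1) − 1)

5.1864 L


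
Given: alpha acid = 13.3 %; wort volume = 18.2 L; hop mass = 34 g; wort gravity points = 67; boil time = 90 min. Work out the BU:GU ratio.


U = 1.65·0.000125^(GP/1000)·(1−e^(−0.04t))/4.15;  IBU = (α/100)·m·U·1000/V;  BU:GU = IBU/GP
U = 1.65·0.000125^(67/1000)·(1−e^(−0.04·90))/4.15 = 0.2118
IBU = (13.3/100)·34·0.2118·1000/18.2 = 52.6207
BU:GU = 52.6207/67

0.7854


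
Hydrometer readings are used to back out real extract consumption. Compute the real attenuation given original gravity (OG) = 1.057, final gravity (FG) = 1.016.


AA = (OG−FG)/(OG−1)·100;  RA = AA·0.8192
AA = (1.057 − 1.016)/(1.057 − 1)·100 = 71.9298
RA = 71.9298·0.8192

58.9249 %


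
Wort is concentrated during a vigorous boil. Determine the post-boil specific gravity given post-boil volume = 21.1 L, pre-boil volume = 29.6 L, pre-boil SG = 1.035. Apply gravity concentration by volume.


SG_post = 1 + (SG_pre − 1)·V_pre/V_post
pts_pre = (1.035 − 1)·1000 = 35.0000
pts_post = 35.0000·29.6/21.1 = 49.0995
SG_post = 1 + 49.0995/1000

1.0491


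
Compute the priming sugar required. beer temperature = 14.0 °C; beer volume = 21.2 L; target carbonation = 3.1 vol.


residual = 14.695·(0.01821 + 0.09011·e^(−0.04·T));  sugar = (target − residual)·4.0·V
residual = 14.695·(0.01821 + 0.09011·e^(−0.04·14.0)) = 1.0240
sugar = (3.1 − 1.0240)·4.0·21.2

176.0472 g


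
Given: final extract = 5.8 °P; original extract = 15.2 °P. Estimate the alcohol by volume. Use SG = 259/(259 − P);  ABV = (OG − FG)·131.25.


OG = 259/(259 − 15.2) = 1.0623
FG = 259/(259 − 5.8) = 1.0229
ABV = (1.0623 − 1.0229)·131.25

5.1764 % ABV


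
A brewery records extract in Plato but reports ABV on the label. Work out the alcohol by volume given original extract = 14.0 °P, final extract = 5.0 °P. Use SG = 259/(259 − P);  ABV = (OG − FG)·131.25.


OG = 259/(259 − 14.0) = 1.0571
FG = 259/(259 − 5.0) = 1.0197
ABV = (1.0571 − 1.0197)·131.25

4.9163 % ABV


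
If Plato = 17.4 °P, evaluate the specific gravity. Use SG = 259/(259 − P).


SG = 259/(259 − 17.4)

1.0720


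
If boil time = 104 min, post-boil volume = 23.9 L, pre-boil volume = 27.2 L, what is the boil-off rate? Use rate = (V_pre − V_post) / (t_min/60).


rate = (27.2 − 23.9) / (104/60)

1.9038 L/hr


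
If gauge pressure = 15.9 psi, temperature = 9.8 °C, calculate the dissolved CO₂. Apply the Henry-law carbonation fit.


vols = (P + 14.695)·(0.01821 + 0.09011·e^(−0.04·T))
vols = (15.9 + 14.695)·(0.01821 + 0.09011·e^(−0.04·9.8))

2.4200 volumes


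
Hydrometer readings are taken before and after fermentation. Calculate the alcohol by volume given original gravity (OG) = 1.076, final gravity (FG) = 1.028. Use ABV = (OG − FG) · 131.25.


ABV = (1.076 − 1.028) · 131.25

6.3000 % ABV
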